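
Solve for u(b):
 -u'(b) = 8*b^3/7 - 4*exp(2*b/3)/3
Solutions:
 u(b) = C1 - 2*b^4/7 + 2*exp(2*b/3)


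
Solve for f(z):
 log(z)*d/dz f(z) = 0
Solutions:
 f(z) = C1


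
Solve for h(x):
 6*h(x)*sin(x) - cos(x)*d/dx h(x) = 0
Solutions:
 h(x) = C1/cos(x)^6


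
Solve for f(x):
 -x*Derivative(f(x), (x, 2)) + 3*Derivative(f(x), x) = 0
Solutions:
 f(x) = C1 + C2*x^4


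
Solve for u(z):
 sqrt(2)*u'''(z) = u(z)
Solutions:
 u(z) = C3*exp(2^(5/6)*z/2) + (C1*sin(2^(5/6)*sqrt(3)*z/4) + C2*cos(2^(5/6)*sqrt(3)*z/4))*exp(-2^(5/6)*z/4)


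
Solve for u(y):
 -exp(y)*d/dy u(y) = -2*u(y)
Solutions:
 u(y) = C1*exp(-2*exp(-y))


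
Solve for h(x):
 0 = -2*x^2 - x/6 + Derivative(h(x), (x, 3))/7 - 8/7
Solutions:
 h(x) = C1 + C2*x + C3*x^2 + 7*x^5/30 + 7*x^4/144 + 4*x^3/3


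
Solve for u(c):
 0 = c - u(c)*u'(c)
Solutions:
 u(c) = -sqrt(C1 + c^2)
 u(c) = sqrt(C1 + c^2)


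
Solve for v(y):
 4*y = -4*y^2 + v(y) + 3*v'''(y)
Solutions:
 v(y) = C3*exp(-3^(2/3)*y/3) + 4*y^2 + 4*y + (C1*sin(3^(1/6)*y/2) + C2*cos(3^(1/6)*y/2))*exp(3^(2/3)*y/6)


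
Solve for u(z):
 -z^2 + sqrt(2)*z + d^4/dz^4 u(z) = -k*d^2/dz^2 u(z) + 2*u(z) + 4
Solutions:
 u(z) = C1*exp(-sqrt(2)*z*sqrt(-k - sqrt(k^2 + 8))/2) + C2*exp(sqrt(2)*z*sqrt(-k - sqrt(k^2 + 8))/2) + C3*exp(-sqrt(2)*z*sqrt(-k + sqrt(k^2 + 8))/2) + C4*exp(sqrt(2)*z*sqrt(-k + sqrt(k^2 + 8))/2) - k/2 - z^2/2 + sqrt(2)*z/2 - 2


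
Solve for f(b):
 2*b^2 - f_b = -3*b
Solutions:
 f(b) = C1 + 2*b^3/3 + 3*b^2/2


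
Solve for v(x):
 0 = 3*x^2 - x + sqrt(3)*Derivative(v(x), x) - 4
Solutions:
 v(x) = C1 - sqrt(3)*x^3/3 + sqrt(3)*x^2/6 + 4*sqrt(3)*x/3


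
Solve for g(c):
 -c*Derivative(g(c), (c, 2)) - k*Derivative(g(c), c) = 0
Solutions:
 g(c) = C1 + c^(1 - re(k))*(C2*sin(log(c)*Abs(im(k))) + C3*cos(log(c)*im(k)))


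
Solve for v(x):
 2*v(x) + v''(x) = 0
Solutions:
 v(x) = C1*sin(sqrt(2)*x) + C2*cos(sqrt(2)*x)


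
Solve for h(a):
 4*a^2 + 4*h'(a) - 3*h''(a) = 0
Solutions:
 h(a) = C1 + C2*exp(4*a/3) - a^3/3 - 3*a^2/4 - 9*a/8


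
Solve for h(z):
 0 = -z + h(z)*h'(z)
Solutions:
 h(z) = -sqrt(C1 + z^2)
 h(z) = sqrt(C1 + z^2)


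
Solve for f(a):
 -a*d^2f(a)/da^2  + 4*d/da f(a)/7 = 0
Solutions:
 f(a) = C1 + C2*a^(11/7)


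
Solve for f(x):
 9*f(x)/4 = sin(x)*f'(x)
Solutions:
 f(x) = C1*(cos(x) - 1)^(9/8)/(cos(x) + 1)^(9/8)


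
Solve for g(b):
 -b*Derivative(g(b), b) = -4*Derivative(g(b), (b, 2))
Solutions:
 g(b) = C1 + C2*erfi(sqrt(2)*b/4)


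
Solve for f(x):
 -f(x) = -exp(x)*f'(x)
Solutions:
 f(x) = C1*exp(-exp(-x))


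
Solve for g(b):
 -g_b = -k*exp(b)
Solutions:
 g(b) = C1 + k*exp(b)


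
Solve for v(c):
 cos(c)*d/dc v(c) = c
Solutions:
 v(c) = C1 + Integral(c/cos(c), c)


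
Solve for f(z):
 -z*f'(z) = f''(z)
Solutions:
 f(z) = C1 + C2*erf(sqrt(2)*z/2)


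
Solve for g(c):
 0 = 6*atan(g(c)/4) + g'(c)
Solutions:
 Integral(1/atan(_y/4), (_y, g(c))) = C1 - 6*c


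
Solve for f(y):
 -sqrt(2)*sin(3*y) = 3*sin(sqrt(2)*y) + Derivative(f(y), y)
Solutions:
 f(y) = C1 + sqrt(2)*cos(3*y)/3 + 3*sqrt(2)*cos(sqrt(2)*y)/2


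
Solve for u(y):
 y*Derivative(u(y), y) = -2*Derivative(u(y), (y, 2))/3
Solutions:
 u(y) = C1 + C2*erf(sqrt(3)*y/2)


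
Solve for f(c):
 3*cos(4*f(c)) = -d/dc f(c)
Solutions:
 f(c) = -asin((C1 + exp(24*c))/(C1 - exp(24*c)))/4 + pi/4
 f(c) = asin((C1 + exp(24*c))/(C1 - exp(24*c)))/4


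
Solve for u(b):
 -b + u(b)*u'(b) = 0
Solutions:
 u(b) = -sqrt(C1 + b^2)
 u(b) = sqrt(C1 + b^2)


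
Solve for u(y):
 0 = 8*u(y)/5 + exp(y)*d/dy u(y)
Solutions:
 u(y) = C1*exp(8*exp(-y)/5)


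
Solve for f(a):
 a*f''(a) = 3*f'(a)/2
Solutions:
 f(a) = C1 + C2*a^(5/2)


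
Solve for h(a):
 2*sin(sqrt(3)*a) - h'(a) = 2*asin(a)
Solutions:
 h(a) = C1 - 2*a*asin(a) - 2*sqrt(1 - a^2) - 2*sqrt(3)*cos(sqrt(3)*a)/3


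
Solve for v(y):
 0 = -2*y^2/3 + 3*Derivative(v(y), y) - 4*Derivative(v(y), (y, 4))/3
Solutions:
 v(y) = C1 + C4*exp(2^(1/3)*3^(2/3)*y/2) + 2*y^3/27 + (C2*sin(3*2^(1/3)*3^(1/6)*y/4) + C3*cos(3*2^(1/3)*3^(1/6)*y/4))*exp(-2^(1/3)*3^(2/3)*y/4)


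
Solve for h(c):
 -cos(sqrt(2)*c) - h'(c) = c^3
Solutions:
 h(c) = C1 - c^4/4 - sqrt(2)*sin(sqrt(2)*c)/2


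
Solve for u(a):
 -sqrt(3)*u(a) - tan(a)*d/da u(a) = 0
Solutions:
 u(a) = C1/sin(a)^(sqrt(3))


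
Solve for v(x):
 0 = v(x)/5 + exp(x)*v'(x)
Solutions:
 v(x) = C1*exp(exp(-x)/5)


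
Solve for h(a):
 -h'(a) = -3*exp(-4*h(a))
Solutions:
 h(a) = log(-I*(C1 + 12*a)^(1/4))
 h(a) = log(I*(C1 + 12*a)^(1/4))
 h(a) = log(-(C1 + 12*a)^(1/4))
 h(a) = log(C1 + 12*a)/4


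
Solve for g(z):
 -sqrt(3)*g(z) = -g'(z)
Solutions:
 g(z) = C1*exp(sqrt(3)*z)


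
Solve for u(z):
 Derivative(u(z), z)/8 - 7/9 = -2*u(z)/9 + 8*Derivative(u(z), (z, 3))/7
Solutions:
 u(z) = C1*exp(-21^(1/3)*z*(21^(1/3)/(5*sqrt(163) + 64)^(1/3) + (5*sqrt(163) + 64)^(1/3))/48)*sin(3^(1/6)*7^(1/3)*z*(-3^(2/3)*(5*sqrt(163) + 64)^(1/3) + 3*7^(1/3)/(5*sqrt(163) + 64)^(1/3))/48) + C2*exp(-21^(1/3)*z*(21^(1/3)/(5*sqrt(163) + 64)^(1/3) + (5*sqrt(163) + 64)^(1/3))/48)*cos(3^(1/6)*7^(1/3)*z*(-3^(2/3)*(5*sqrt(163) + 64)^(1/3) + 3*7^(1/3)/(5*sqrt(163) + 64)^(1/3))/48) + C3*exp(21^(1/3)*z*(21^(1/3)/(5*sqrt(163) + 64)^(1/3) + (5*sqrt(163) + 64)^(1/3))/24) + 7/2


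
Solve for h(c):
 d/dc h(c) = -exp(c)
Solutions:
 h(c) = C1 - exp(c)


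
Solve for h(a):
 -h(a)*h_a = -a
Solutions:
 h(a) = -sqrt(C1 + a^2)
 h(a) = sqrt(C1 + a^2)


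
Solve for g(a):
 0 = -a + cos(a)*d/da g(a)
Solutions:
 g(a) = C1 + Integral(a/cos(a), a)


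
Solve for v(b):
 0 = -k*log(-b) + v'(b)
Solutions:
 v(b) = C1 + b*k*log(-b) - b*k


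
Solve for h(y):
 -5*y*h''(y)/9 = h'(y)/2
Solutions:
 h(y) = C1 + C2*y^(1/10)


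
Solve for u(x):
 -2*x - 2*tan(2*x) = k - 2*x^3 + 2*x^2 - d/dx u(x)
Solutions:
 u(x) = C1 + k*x - x^4/2 + 2*x^3/3 + x^2 - log(cos(2*x))


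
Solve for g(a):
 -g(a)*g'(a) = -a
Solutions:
 g(a) = -sqrt(C1 + a^2)
 g(a) = sqrt(C1 + a^2)


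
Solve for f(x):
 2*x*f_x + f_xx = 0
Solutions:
 f(x) = C1 + C2*erf(x)


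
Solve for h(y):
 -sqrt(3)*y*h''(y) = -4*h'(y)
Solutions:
 h(y) = C1 + C2*y^(1 + 4*sqrt(3)/3)


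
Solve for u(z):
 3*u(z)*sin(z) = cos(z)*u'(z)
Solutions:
 u(z) = C1/cos(z)^3


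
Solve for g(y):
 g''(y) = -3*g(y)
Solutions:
 g(y) = C1*sin(sqrt(3)*y) + C2*cos(sqrt(3)*y)


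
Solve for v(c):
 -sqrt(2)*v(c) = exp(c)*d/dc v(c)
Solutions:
 v(c) = C1*exp(sqrt(2)*exp(-c))


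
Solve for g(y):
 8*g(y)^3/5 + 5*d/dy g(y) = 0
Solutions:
 g(y) = -5*sqrt(2)*sqrt(-1/(C1 - 8*y))/2
 g(y) = 5*sqrt(2)*sqrt(-1/(C1 - 8*y))/2


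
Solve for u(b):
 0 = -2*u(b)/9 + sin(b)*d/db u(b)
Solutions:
 u(b) = C1*(cos(b) - 1)^(1/9)/(cos(b) + 1)^(1/9)


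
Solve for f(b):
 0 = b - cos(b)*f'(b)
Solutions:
 f(b) = C1 + Integral(b/cos(b), b)


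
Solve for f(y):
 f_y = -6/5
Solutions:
 f(y) = C1 - 6*y/5


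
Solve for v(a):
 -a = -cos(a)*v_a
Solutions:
 v(a) = C1 + Integral(a/cos(a), a)


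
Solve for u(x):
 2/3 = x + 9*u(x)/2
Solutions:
 u(x) = 4/27 - 2*x/9


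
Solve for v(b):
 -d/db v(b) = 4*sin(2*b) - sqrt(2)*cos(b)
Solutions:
 v(b) = C1 + sqrt(2)*sin(b) + 2*cos(2*b)


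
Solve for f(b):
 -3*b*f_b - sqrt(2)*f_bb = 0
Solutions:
 f(b) = C1 + C2*erf(2^(1/4)*sqrt(3)*b/2)


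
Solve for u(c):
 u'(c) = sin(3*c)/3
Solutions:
 u(c) = C1 - cos(3*c)/9


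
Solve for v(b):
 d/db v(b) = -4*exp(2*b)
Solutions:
 v(b) = C1 - 2*exp(2*b)


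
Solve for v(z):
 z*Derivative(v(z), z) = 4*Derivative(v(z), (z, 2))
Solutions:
 v(z) = C1 + C2*erfi(sqrt(2)*z/4)


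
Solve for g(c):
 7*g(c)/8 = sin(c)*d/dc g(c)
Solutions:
 g(c) = C1*(cos(c) - 1)^(7/16)/(cos(c) + 1)^(7/16)


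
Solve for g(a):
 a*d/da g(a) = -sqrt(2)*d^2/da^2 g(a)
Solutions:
 g(a) = C1 + C2*erf(2^(1/4)*a/2)


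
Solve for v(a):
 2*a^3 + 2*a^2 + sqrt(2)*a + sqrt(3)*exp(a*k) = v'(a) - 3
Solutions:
 v(a) = C1 + a^4/2 + 2*a^3/3 + sqrt(2)*a^2/2 + 3*a + sqrt(3)*exp(a*k)/k


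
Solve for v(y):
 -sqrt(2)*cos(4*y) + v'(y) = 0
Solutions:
 v(y) = C1 + sqrt(2)*sin(4*y)/4


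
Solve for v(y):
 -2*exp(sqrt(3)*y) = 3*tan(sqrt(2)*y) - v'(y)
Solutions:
 v(y) = C1 + 2*sqrt(3)*exp(sqrt(3)*y)/3 - 3*sqrt(2)*log(cos(sqrt(2)*y))/2


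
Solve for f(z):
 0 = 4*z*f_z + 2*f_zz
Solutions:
 f(z) = C1 + C2*erf(z)


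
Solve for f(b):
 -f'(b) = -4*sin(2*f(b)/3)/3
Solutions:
 -4*b/3 + 3*log(cos(2*f(b)/3) - 1)/4 - 3*log(cos(2*f(b)/3) + 1)/4 = C1


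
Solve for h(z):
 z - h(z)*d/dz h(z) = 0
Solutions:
 h(z) = -sqrt(C1 + z^2)
 h(z) = sqrt(C1 + z^2)


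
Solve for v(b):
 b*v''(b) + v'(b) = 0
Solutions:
 v(b) = C1 + C2*log(b)


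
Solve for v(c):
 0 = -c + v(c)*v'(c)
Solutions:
 v(c) = -sqrt(C1 + c^2)
 v(c) = sqrt(C1 + c^2)


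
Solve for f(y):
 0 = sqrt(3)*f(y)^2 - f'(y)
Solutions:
 f(y) = -1/(C1 + sqrt(3)*y)


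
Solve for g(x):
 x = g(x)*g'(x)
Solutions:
 g(x) = -sqrt(C1 + x^2)
 g(x) = sqrt(C1 + x^2)


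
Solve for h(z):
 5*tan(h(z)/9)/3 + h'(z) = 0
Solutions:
 h(z) = -9*asin(C1*exp(-5*z/27)) + 9*pi
 h(z) = 9*asin(C1*exp(-5*z/27))


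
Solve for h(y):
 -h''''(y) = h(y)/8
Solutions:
 h(y) = (C1*sin(2^(3/4)*y/4) + C2*cos(2^(3/4)*y/4))*exp(-2^(3/4)*y/4) + (C3*sin(2^(3/4)*y/4) + C4*cos(2^(3/4)*y/4))*exp(2^(3/4)*y/4)


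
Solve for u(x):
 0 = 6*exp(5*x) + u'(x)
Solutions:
 u(x) = C1 - 6*exp(5*x)/5


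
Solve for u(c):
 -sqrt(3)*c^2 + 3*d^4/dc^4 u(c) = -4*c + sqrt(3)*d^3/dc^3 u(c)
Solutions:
 u(c) = C1 + C2*c + C3*c^2 + C4*exp(sqrt(3)*c/3) - c^5/60 - sqrt(3)*c^4/36 - c^3/3


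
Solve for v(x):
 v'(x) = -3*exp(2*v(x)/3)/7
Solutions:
 v(x) = 3*log(-sqrt(-1/(C1 - 3*x))) - 3*log(2) + 3*log(42)/2
 v(x) = 3*log(-1/(C1 - 3*x))/2 - 3*log(2) + 3*log(42)/2


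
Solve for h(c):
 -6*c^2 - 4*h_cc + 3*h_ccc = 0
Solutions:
 h(c) = C1 + C2*c + C3*exp(4*c/3) - c^4/8 - 3*c^3/8 - 27*c^2/32


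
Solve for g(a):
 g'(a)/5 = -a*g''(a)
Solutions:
 g(a) = C1 + C2*a^(4/5)


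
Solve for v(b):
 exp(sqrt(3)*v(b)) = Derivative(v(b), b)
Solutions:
 v(b) = sqrt(3)*(2*log(-1/(C1 + b)) - log(3))/6


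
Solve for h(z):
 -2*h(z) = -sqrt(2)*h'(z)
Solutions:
 h(z) = C1*exp(sqrt(2)*z)


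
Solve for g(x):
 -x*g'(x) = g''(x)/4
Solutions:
 g(x) = C1 + C2*erf(sqrt(2)*x)


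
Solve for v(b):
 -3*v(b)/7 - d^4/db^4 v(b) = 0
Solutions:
 v(b) = (C1*sin(sqrt(2)*3^(1/4)*7^(3/4)*b/14) + C2*cos(sqrt(2)*3^(1/4)*7^(3/4)*b/14))*exp(-sqrt(2)*3^(1/4)*7^(3/4)*b/14) + (C3*sin(sqrt(2)*3^(1/4)*7^(3/4)*b/14) + C4*cos(sqrt(2)*3^(1/4)*7^(3/4)*b/14))*exp(sqrt(2)*3^(1/4)*7^(3/4)*b/14)


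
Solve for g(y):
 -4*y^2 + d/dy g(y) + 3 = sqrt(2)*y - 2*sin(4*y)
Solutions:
 g(y) = C1 + 4*y^3/3 + sqrt(2)*y^2/2 - 3*y + cos(4*y)/2


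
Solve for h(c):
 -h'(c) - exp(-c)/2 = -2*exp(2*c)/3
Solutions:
 h(c) = C1 + exp(2*c)/3 + exp(-c)/2


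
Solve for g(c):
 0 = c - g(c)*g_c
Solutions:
 g(c) = -sqrt(C1 + c^2)
 g(c) = sqrt(C1 + c^2)


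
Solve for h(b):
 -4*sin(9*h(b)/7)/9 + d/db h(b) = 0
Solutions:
 -4*b/9 + 7*log(cos(9*h(b)/7) - 1)/18 - 7*log(cos(9*h(b)/7) + 1)/18 = C1


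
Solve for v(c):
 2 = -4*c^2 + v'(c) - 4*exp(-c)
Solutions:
 v(c) = C1 + 4*c^3/3 + 2*c - 4*exp(-c)


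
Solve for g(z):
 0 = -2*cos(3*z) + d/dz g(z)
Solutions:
 g(z) = C1 + 2*sin(3*z)/3


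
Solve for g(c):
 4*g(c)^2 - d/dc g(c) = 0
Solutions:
 g(c) = -1/(C1 + 4*c)


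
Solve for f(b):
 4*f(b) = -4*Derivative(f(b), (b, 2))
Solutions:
 f(b) = C1*sin(b) + C2*cos(b)


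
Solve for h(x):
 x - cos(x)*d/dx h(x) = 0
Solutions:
 h(x) = C1 + Integral(x/cos(x), x)


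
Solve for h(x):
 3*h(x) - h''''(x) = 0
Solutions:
 h(x) = C1*exp(-3^(1/4)*x) + C2*exp(3^(1/4)*x) + C3*sin(3^(1/4)*x) + C4*cos(3^(1/4)*x)


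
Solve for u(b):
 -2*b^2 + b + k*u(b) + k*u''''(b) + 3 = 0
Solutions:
 u(b) = C1*exp(-sqrt(2)*b*(1 - I)/2) + C2*exp(sqrt(2)*b*(1 - I)/2) + C3*exp(-sqrt(2)*b*(1 + I)/2) + C4*exp(sqrt(2)*b*(1 + I)/2) + 2*b^2/k - b/k - 3/k


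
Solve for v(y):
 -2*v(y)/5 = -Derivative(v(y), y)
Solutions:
 v(y) = C1*exp(2*y/5)


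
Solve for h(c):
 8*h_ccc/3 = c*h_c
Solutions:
 h(c) = C1 + Integral(C2*airyai(3^(1/3)*c/2) + C3*airybi(3^(1/3)*c/2), c)


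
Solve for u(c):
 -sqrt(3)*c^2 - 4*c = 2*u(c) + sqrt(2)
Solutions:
 u(c) = -sqrt(3)*c^2/2 - 2*c - sqrt(2)/2


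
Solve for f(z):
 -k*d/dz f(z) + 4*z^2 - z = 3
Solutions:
 f(z) = C1 + 4*z^3/(3*k) - z^2/(2*k) - 3*z/k


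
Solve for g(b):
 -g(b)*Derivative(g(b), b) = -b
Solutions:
 g(b) = -sqrt(C1 + b^2)
 g(b) = sqrt(C1 + b^2)


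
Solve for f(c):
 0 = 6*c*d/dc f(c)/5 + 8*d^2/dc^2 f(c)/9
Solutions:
 f(c) = C1 + C2*erf(3*sqrt(30)*c/20)


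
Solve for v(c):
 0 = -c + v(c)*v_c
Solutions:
 v(c) = -sqrt(C1 + c^2)
 v(c) = sqrt(C1 + c^2)


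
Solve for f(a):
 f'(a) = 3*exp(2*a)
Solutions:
 f(a) = C1 + 3*exp(2*a)/2


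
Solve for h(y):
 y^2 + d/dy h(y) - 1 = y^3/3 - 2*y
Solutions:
 h(y) = C1 + y^4/12 - y^3/3 - y^2 + y


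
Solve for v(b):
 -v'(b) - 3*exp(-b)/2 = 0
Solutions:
 v(b) = C1 + 3*exp(-b)/2


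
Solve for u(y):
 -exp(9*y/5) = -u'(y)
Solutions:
 u(y) = C1 + 5*exp(9*y/5)/9


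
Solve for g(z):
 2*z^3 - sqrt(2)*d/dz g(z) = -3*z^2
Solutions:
 g(z) = C1 + sqrt(2)*z^4/4 + sqrt(2)*z^3/2


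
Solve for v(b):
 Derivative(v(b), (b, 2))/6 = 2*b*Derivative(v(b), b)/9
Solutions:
 v(b) = C1 + C2*erfi(sqrt(6)*b/3)


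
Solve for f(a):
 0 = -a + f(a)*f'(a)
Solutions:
 f(a) = -sqrt(C1 + a^2)
 f(a) = sqrt(C1 + a^2)


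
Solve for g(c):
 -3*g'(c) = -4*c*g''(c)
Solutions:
 g(c) = C1 + C2*c^(7/4)


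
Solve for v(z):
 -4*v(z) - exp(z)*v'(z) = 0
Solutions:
 v(z) = C1*exp(4*exp(-z))


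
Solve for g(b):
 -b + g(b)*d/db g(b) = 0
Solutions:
 g(b) = -sqrt(C1 + b^2)
 g(b) = sqrt(C1 + b^2)


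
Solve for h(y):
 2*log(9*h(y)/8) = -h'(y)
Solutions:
 -Integral(1/(-log(_y) - 2*log(3) + 3*log(2)), (_y, h(y)))/2 = C1 - y


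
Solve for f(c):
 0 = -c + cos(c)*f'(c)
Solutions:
 f(c) = C1 + Integral(c/cos(c), c)


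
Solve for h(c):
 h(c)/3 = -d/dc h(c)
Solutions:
 h(c) = C1*exp(-c/3)


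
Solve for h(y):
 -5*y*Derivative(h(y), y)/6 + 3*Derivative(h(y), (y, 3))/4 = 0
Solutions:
 h(y) = C1 + Integral(C2*airyai(30^(1/3)*y/3) + C3*airybi(30^(1/3)*y/3), y)


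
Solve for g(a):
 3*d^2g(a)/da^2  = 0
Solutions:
 g(a) = C1 + C2*a


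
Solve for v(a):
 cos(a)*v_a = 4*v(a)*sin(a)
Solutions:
 v(a) = C1/cos(a)^4


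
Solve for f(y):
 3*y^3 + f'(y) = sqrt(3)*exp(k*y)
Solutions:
 f(y) = C1 - 3*y^4/4 + sqrt(3)*exp(k*y)/k


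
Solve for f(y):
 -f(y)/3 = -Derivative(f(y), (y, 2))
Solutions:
 f(y) = C1*exp(-sqrt(3)*y/3) + C2*exp(sqrt(3)*y/3)


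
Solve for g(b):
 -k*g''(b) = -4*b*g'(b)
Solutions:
 g(b) = C1 + C2*erf(sqrt(2)*b*sqrt(-1/k))/sqrt(-1/k)


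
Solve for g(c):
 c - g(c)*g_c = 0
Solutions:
 g(c) = -sqrt(C1 + c^2)
 g(c) = sqrt(C1 + c^2)


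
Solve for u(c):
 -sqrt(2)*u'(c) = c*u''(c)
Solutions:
 u(c) = C1 + C2*c^(1 - sqrt(2))


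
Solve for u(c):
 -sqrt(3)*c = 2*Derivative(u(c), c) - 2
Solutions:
 u(c) = C1 - sqrt(3)*c^2/4 + c


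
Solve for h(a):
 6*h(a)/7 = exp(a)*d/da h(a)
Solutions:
 h(a) = C1*exp(-6*exp(-a)/7)


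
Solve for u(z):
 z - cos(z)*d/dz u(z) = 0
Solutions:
 u(z) = C1 + Integral(z/cos(z), z)


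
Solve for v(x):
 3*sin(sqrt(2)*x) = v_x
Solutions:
 v(x) = C1 - 3*sqrt(2)*cos(sqrt(2)*x)/2


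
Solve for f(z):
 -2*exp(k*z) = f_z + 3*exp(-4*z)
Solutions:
 f(z) = C1 + 3*exp(-4*z)/4 - 2*exp(k*z)/k


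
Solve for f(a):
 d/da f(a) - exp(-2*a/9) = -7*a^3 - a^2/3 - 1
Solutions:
 f(a) = C1 - 7*a^4/4 - a^3/9 - a - 9*exp(-2*a/9)/2


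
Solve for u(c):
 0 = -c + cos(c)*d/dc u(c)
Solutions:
 u(c) = C1 + Integral(c/cos(c), c)


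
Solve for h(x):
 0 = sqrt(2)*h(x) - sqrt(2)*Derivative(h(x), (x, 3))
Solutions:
 h(x) = C3*exp(x) + (C1*sin(sqrt(3)*x/2) + C2*cos(sqrt(3)*x/2))*exp(-x/2)


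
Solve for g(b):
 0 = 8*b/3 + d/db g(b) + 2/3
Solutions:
 g(b) = C1 - 4*b^2/3 - 2*b/3


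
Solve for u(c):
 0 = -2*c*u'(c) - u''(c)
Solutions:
 u(c) = C1 + C2*erf(c)


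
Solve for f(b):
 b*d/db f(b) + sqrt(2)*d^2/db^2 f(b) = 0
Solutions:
 f(b) = C1 + C2*erf(2^(1/4)*b/2)


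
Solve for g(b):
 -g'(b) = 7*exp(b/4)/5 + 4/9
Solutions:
 g(b) = C1 - 4*b/9 - 28*exp(b/4)/5


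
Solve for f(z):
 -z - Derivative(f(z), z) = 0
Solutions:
 f(z) = C1 - z^2/2


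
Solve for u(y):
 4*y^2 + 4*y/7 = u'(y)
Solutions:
 u(y) = C1 + 4*y^3/3 + 2*y^2/7


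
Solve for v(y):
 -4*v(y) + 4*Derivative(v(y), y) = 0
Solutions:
 v(y) = C1*exp(y)


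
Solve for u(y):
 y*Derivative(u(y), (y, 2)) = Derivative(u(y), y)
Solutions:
 u(y) = C1 + C2*y^2


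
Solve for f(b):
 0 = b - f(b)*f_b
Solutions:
 f(b) = -sqrt(C1 + b^2)
 f(b) = sqrt(C1 + b^2)


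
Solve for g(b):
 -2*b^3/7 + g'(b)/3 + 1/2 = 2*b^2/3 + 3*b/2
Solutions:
 g(b) = C1 + 3*b^4/14 + 2*b^3/3 + 9*b^2/4 - 3*b/2


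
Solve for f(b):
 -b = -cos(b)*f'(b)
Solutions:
 f(b) = C1 + Integral(b/cos(b), b)


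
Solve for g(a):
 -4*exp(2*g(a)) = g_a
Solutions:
 g(a) = log(-sqrt(-1/(C1 - 4*a))) - log(2)/2
 g(a) = log(-1/(C1 - 4*a))/2 - log(2)/2


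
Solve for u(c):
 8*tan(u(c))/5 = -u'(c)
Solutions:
 u(c) = pi - asin(C1*exp(-8*c/5))
 u(c) = asin(C1*exp(-8*c/5))


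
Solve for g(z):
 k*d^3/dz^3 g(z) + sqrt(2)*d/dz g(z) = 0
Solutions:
 g(z) = C1 + C2*exp(-2^(1/4)*z*sqrt(-1/k)) + C3*exp(2^(1/4)*z*sqrt(-1/k))


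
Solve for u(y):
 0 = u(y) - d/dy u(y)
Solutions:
 u(y) = C1*exp(y)


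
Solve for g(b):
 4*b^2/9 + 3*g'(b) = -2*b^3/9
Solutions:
 g(b) = C1 - b^4/54 - 4*b^3/81


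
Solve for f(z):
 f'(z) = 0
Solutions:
 f(z) = C1


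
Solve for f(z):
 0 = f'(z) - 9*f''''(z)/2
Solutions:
 f(z) = C1 + C4*exp(6^(1/3)*z/3) + (C2*sin(2^(1/3)*3^(5/6)*z/6) + C3*cos(2^(1/3)*3^(5/6)*z/6))*exp(-6^(1/3)*z/6)


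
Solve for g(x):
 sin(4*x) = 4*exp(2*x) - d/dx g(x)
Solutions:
 g(x) = C1 + 2*exp(2*x) + cos(4*x)/4


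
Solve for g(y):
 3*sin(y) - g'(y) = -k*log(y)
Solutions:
 g(y) = C1 + k*y*(log(y) - 1) - 3*cos(y)


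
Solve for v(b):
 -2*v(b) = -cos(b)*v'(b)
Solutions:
 v(b) = C1*(sin(b) + 1)/(sin(b) - 1)


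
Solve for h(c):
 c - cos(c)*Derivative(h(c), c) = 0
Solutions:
 h(c) = C1 + Integral(c/cos(c), c)


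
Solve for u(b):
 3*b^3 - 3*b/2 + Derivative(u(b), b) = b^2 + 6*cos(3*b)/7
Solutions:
 u(b) = C1 - 3*b^4/4 + b^3/3 + 3*b^2/4 + 2*sin(3*b)/7


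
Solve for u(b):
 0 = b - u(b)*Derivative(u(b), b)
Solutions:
 u(b) = -sqrt(C1 + b^2)
 u(b) = sqrt(C1 + b^2)


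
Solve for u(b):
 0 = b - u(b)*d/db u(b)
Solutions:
 u(b) = -sqrt(C1 + b^2)
 u(b) = sqrt(C1 + b^2)


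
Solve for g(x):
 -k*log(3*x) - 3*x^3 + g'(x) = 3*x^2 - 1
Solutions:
 g(x) = C1 + k*x*log(x) - k*x + k*x*log(3) + 3*x^4/4 + x^3 - x


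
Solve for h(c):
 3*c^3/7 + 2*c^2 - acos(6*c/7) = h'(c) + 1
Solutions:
 h(c) = C1 + 3*c^4/28 + 2*c^3/3 - c*acos(6*c/7) - c + sqrt(49 - 36*c^2)/6


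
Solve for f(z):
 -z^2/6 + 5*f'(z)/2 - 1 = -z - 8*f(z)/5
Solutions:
 f(z) = C1*exp(-16*z/25) + 5*z^2/48 - 365*z/384 + 12965/6144


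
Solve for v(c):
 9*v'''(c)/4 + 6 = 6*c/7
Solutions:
 v(c) = C1 + C2*c + C3*c^2 + c^4/63 - 4*c^3/9


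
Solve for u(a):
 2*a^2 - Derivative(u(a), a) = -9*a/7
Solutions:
 u(a) = C1 + 2*a^3/3 + 9*a^2/14


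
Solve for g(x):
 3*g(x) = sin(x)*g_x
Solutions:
 g(x) = C1*(cos(x) - 1)^(3/2)/(cos(x) + 1)^(3/2)


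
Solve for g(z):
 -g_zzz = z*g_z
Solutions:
 g(z) = C1 + Integral(C2*airyai(-z) + C3*airybi(-z), z)


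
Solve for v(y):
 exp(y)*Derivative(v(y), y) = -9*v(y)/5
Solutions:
 v(y) = C1*exp(9*exp(-y)/5)


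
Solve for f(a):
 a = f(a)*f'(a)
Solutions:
 f(a) = -sqrt(C1 + a^2)
 f(a) = sqrt(C1 + a^2)


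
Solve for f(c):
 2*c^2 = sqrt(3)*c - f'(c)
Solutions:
 f(c) = C1 - 2*c^3/3 + sqrt(3)*c^2/2


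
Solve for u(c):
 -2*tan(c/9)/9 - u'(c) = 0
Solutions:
 u(c) = C1 + 2*log(cos(c/9))


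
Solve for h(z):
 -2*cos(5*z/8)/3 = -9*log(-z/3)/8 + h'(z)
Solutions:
 h(z) = C1 + 9*z*log(-z)/8 - 9*z*log(3)/8 - 9*z/8 - 16*sin(5*z/8)/15


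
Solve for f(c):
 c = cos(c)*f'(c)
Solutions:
 f(c) = C1 + Integral(c/cos(c), c)


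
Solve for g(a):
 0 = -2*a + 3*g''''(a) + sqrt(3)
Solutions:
 g(a) = C1 + C2*a + C3*a^2 + C4*a^3 + a^5/180 - sqrt(3)*a^4/72


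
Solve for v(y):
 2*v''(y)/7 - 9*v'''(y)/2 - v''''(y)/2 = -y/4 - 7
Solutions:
 v(y) = C1 + C2*y + C3*exp(y*(-63 + sqrt(4081))/14) + C4*exp(-y*(63 + sqrt(4081))/14) - 7*y^3/48 - 1225*y^2/64


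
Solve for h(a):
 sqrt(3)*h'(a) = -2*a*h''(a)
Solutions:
 h(a) = C1 + C2*a^(1 - sqrt(3)/2)


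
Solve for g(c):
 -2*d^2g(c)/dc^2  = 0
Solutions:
 g(c) = C1 + C2*c


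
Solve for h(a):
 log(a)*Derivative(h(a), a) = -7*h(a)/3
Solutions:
 h(a) = C1*exp(-7*li(a)/3)


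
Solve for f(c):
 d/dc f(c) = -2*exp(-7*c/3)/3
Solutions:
 f(c) = C1 + 2*exp(-7*c/3)/7


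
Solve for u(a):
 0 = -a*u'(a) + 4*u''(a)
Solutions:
 u(a) = C1 + C2*erfi(sqrt(2)*a/4)


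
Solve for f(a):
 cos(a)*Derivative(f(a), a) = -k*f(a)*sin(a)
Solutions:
 f(a) = C1*exp(k*log(cos(a)))


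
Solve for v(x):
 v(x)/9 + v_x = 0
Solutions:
 v(x) = C1*exp(-x/9)


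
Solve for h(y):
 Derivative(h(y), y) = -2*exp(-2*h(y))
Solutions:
 h(y) = log(-sqrt(C1 - 4*y))
 h(y) = log(C1 - 4*y)/2


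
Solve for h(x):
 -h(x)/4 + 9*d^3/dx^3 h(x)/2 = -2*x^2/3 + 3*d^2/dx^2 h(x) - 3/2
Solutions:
 h(x) = C1*exp(x*(-2^(1/3)*(9*sqrt(145) + 113)^(1/3) - 8*2^(2/3)/(9*sqrt(145) + 113)^(1/3) + 8)/36)*sin(2^(1/3)*sqrt(3)*x*(-(9*sqrt(145) + 113)^(1/3) + 8*2^(1/3)/(9*sqrt(145) + 113)^(1/3))/36) + C2*exp(x*(-2^(1/3)*(9*sqrt(145) + 113)^(1/3) - 8*2^(2/3)/(9*sqrt(145) + 113)^(1/3) + 8)/36)*cos(2^(1/3)*sqrt(3)*x*(-(9*sqrt(145) + 113)^(1/3) + 8*2^(1/3)/(9*sqrt(145) + 113)^(1/3))/36) + C3*exp(x*(8*2^(2/3)/(9*sqrt(145) + 113)^(1/3) + 4 + 2^(1/3)*(9*sqrt(145) + 113)^(1/3))/18) + 8*x^2/3 - 58


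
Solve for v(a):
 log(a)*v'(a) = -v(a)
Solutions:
 v(a) = C1*exp(-li(a))


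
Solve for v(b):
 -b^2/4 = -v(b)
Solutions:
 v(b) = b^2/4


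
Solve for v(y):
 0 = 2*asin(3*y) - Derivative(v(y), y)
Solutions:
 v(y) = C1 + 2*y*asin(3*y) + 2*sqrt(1 - 9*y^2)/3


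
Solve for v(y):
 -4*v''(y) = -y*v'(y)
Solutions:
 v(y) = C1 + C2*erfi(sqrt(2)*y/4)


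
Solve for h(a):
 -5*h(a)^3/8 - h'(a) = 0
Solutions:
 h(a) = -2*sqrt(-1/(C1 - 5*a))
 h(a) = 2*sqrt(-1/(C1 - 5*a))


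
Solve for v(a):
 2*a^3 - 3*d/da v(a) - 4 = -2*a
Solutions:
 v(a) = C1 + a^4/6 + a^2/3 - 4*a/3


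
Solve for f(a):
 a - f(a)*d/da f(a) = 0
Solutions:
 f(a) = -sqrt(C1 + a^2)
 f(a) = sqrt(C1 + a^2)


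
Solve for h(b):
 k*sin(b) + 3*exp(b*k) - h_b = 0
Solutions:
 h(b) = C1 - k*cos(b) + 3*exp(b*k)/k


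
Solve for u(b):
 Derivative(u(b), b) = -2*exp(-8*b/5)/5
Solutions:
 u(b) = C1 + exp(-8*b/5)/4


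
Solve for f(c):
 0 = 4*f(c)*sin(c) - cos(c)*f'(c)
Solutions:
 f(c) = C1/cos(c)^4


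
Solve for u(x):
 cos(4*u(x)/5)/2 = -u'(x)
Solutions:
 x/2 - 5*log(sin(4*u(x)/5) - 1)/8 + 5*log(sin(4*u(x)/5) + 1)/8 = C1


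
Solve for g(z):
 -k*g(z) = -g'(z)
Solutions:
 g(z) = C1*exp(k*z)


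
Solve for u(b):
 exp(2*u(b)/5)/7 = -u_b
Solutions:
 u(b) = 5*log(-sqrt(-1/(C1 - b))) - 5*log(2) + 5*log(70)/2
 u(b) = 5*log(-1/(C1 - b))/2 - 5*log(2) + 5*log(70)/2


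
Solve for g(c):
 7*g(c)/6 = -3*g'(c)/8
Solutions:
 g(c) = C1*exp(-28*c/9)


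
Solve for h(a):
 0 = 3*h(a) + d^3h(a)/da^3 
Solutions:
 h(a) = C3*exp(-3^(1/3)*a) + (C1*sin(3^(5/6)*a/2) + C2*cos(3^(5/6)*a/2))*exp(3^(1/3)*a/2)


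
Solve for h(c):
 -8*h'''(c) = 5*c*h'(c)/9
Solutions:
 h(c) = C1 + Integral(C2*airyai(-15^(1/3)*c/6) + C3*airybi(-15^(1/3)*c/6), c)


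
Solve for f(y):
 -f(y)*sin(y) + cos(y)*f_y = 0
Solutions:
 f(y) = C1/cos(y)


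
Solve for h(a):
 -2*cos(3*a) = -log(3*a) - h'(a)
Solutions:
 h(a) = C1 - a*log(a) - a*log(3) + a + 2*sin(3*a)/3


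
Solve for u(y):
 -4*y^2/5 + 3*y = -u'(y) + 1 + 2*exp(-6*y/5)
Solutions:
 u(y) = C1 + 4*y^3/15 - 3*y^2/2 + y - 5*exp(-6*y/5)/3


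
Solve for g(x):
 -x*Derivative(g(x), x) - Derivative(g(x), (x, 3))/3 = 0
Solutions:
 g(x) = C1 + Integral(C2*airyai(-3^(1/3)*x) + C3*airybi(-3^(1/3)*x), x)


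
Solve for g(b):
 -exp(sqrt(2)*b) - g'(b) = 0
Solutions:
 g(b) = C1 - sqrt(2)*exp(sqrt(2)*b)/2


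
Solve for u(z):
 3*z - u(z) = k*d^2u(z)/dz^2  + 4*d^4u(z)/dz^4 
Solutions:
 u(z) = C1*exp(-sqrt(2)*z*sqrt(-k - sqrt(k^2 - 16))/4) + C2*exp(sqrt(2)*z*sqrt(-k - sqrt(k^2 - 16))/4) + C3*exp(-sqrt(2)*z*sqrt(-k + sqrt(k^2 - 16))/4) + C4*exp(sqrt(2)*z*sqrt(-k + sqrt(k^2 - 16))/4) + 3*z


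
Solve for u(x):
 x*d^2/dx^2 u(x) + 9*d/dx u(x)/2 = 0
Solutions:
 u(x) = C1 + C2/x^(7/2)


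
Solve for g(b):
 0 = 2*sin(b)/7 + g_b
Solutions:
 g(b) = C1 + 2*cos(b)/7


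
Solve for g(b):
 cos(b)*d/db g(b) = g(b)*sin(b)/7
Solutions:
 g(b) = C1/cos(b)^(1/7)


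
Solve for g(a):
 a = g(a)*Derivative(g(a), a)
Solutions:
 g(a) = -sqrt(C1 + a^2)
 g(a) = sqrt(C1 + a^2)


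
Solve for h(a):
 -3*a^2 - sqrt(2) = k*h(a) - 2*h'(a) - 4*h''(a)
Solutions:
 h(a) = C1*exp(a*(sqrt(4*k + 1) - 1)/4) + C2*exp(-a*(sqrt(4*k + 1) + 1)/4) - 3*a^2/k - 12*a/k^2 - sqrt(2)/k - 24/k^2 - 24/k^3


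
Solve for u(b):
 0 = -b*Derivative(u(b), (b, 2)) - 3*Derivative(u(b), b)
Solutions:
 u(b) = C1 + C2/b^2


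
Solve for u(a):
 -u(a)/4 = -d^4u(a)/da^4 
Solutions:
 u(a) = C1*exp(-sqrt(2)*a/2) + C2*exp(sqrt(2)*a/2) + C3*sin(sqrt(2)*a/2) + C4*cos(sqrt(2)*a/2)


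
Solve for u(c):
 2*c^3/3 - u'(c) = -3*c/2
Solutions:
 u(c) = C1 + c^4/6 + 3*c^2/4


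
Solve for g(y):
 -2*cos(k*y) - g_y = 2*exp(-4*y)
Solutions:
 g(y) = C1 + exp(-4*y)/2 - 2*sin(k*y)/k


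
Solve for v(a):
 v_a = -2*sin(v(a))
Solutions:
 v(a) = -acos((-C1 - exp(4*a))/(C1 - exp(4*a))) + 2*pi
 v(a) = acos((-C1 - exp(4*a))/(C1 - exp(4*a)))


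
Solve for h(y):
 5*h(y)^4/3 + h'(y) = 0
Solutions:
 h(y) = (-1 - sqrt(3)*I)*(1/(C1 + 5*y))^(1/3)/2
 h(y) = (-1 + sqrt(3)*I)*(1/(C1 + 5*y))^(1/3)/2
 h(y) = (1/(C1 + 5*y))^(1/3)


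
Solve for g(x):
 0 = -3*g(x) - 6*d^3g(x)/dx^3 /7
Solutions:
 g(x) = C3*exp(-2^(2/3)*7^(1/3)*x/2) + (C1*sin(2^(2/3)*sqrt(3)*7^(1/3)*x/4) + C2*cos(2^(2/3)*sqrt(3)*7^(1/3)*x/4))*exp(2^(2/3)*7^(1/3)*x/4)


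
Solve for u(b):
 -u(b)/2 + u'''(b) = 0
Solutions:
 u(b) = C3*exp(2^(2/3)*b/2) + (C1*sin(2^(2/3)*sqrt(3)*b/4) + C2*cos(2^(2/3)*sqrt(3)*b/4))*exp(-2^(2/3)*b/4)


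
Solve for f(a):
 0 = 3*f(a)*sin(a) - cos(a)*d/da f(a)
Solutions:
 f(a) = C1/cos(a)^3


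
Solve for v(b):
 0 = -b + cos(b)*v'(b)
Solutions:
 v(b) = C1 + Integral(b/cos(b), b)


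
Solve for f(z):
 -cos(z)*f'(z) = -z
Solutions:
 f(z) = C1 + Integral(z/cos(z), z)


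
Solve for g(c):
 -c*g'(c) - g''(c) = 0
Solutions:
 g(c) = C1 + C2*erf(sqrt(2)*c/2)


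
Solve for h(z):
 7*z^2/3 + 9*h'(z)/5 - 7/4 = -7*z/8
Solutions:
 h(z) = C1 - 35*z^3/81 - 35*z^2/144 + 35*z/36


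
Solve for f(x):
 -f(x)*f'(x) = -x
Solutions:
 f(x) = -sqrt(C1 + x^2)
 f(x) = sqrt(C1 + x^2)


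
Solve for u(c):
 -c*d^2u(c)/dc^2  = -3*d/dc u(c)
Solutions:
 u(c) = C1 + C2*c^4


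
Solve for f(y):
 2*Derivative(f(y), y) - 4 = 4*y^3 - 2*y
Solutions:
 f(y) = C1 + y^4/2 - y^2/2 + 2*y


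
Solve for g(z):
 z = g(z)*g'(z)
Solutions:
 g(z) = -sqrt(C1 + z^2)
 g(z) = sqrt(C1 + z^2)


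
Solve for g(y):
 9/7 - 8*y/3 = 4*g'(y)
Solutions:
 g(y) = C1 - y^2/3 + 9*y/28


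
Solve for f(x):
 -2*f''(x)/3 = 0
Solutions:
 f(x) = C1 + C2*x


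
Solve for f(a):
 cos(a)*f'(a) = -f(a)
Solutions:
 f(a) = C1*sqrt(sin(a) - 1)/sqrt(sin(a) + 1)


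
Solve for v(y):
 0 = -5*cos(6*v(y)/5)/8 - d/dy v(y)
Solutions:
 5*y/8 - 5*log(sin(6*v(y)/5) - 1)/12 + 5*log(sin(6*v(y)/5) + 1)/12 = C1


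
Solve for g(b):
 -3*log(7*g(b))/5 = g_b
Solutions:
 5*Integral(1/(log(_y) + log(7)), (_y, g(b)))/3 = C1 - b


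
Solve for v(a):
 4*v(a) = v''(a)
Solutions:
 v(a) = C1*exp(-2*a) + C2*exp(2*a)


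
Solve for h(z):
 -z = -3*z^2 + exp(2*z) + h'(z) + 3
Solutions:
 h(z) = C1 + z^3 - z^2/2 - 3*z - exp(2*z)/2


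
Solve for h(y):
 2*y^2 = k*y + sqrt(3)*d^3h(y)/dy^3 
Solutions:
 h(y) = C1 + C2*y + C3*y^2 - sqrt(3)*k*y^4/72 + sqrt(3)*y^5/90


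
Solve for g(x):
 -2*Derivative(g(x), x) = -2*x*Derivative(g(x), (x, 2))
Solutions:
 g(x) = C1 + C2*x^2


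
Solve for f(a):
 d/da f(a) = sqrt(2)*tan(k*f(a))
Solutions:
 f(a) = Piecewise((-asin(exp(C1*k + sqrt(2)*a*k))/k + pi/k, Ne(k, 0)), (nan, True))
 f(a) = Piecewise((asin(exp(C1*k + sqrt(2)*a*k))/k, Ne(k, 0)), (nan, True))


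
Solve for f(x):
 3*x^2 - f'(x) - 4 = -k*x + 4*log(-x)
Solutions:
 f(x) = C1 + k*x^2/2 + x^3 - 4*x*log(-x)


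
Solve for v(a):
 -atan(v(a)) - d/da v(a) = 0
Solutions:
 Integral(1/atan(_y), (_y, v(a))) = C1 - a


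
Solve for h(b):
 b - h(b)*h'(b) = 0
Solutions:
 h(b) = -sqrt(C1 + b^2)
 h(b) = sqrt(C1 + b^2)


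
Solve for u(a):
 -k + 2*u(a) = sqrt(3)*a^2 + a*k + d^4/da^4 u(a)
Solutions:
 u(a) = C1*exp(-2^(1/4)*a) + C2*exp(2^(1/4)*a) + C3*sin(2^(1/4)*a) + C4*cos(2^(1/4)*a) + sqrt(3)*a^2/2 + a*k/2 + k/2


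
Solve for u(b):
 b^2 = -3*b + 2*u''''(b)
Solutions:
 u(b) = C1 + C2*b + C3*b^2 + C4*b^3 + b^6/720 + b^5/80


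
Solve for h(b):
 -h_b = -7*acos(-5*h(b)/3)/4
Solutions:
 Integral(1/acos(-5*_y/3), (_y, h(b))) = C1 + 7*b/4


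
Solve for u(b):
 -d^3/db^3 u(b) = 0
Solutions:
 u(b) = C1 + C2*b + C3*b^2


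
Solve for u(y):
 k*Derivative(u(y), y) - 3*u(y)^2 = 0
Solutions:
 u(y) = -k/(C1*k + 3*y)


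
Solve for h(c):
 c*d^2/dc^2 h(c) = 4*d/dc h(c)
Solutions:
 h(c) = C1 + C2*c^5


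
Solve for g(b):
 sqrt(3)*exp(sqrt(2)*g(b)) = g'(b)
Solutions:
 g(b) = sqrt(2)*(2*log(-1/(C1 + sqrt(3)*b)) - log(2))/4


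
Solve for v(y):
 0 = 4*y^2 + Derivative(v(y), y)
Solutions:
 v(y) = C1 - 4*y^3/3


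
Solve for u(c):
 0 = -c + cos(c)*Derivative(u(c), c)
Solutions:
 u(c) = C1 + Integral(c/cos(c), c)


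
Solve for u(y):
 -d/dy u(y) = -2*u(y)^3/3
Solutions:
 u(y) = -sqrt(6)*sqrt(-1/(C1 + 2*y))/2
 u(y) = sqrt(6)*sqrt(-1/(C1 + 2*y))/2


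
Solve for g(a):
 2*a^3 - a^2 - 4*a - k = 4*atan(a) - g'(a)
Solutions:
 g(a) = C1 - a^4/2 + a^3/3 + 2*a^2 + a*k + 4*a*atan(a) - 2*log(a^2 + 1)


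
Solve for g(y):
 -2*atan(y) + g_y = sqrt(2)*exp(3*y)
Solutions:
 g(y) = C1 + 2*y*atan(y) + sqrt(2)*exp(3*y)/3 - log(y^2 + 1)


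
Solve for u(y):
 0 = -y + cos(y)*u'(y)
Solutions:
 u(y) = C1 + Integral(y/cos(y), y)


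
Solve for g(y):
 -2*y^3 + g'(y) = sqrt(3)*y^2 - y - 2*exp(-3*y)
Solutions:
 g(y) = C1 + y^4/2 + sqrt(3)*y^3/3 - y^2/2 + 2*exp(-3*y)/3


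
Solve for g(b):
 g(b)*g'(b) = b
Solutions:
 g(b) = -sqrt(C1 + b^2)
 g(b) = sqrt(C1 + b^2)


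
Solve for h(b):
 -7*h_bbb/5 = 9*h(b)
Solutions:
 h(b) = C3*exp(b*(-45^(1/3)*7^(2/3) + 3*21^(2/3)*5^(1/3))/28)*sin(3*3^(1/6)*5^(1/3)*7^(2/3)*b/14) + C4*exp(b*(-45^(1/3)*7^(2/3) + 3*21^(2/3)*5^(1/3))/28)*cos(3*3^(1/6)*5^(1/3)*7^(2/3)*b/14) + C5*exp(-b*(45^(1/3)*7^(2/3) + 3*21^(2/3)*5^(1/3))/28) + (C1*sin(3*3^(1/6)*5^(1/3)*7^(2/3)*b/14) + C2*cos(3*3^(1/6)*5^(1/3)*7^(2/3)*b/14))*exp(45^(1/3)*7^(2/3)*b/14)


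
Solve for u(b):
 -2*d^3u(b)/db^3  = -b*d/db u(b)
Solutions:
 u(b) = C1 + Integral(C2*airyai(2^(2/3)*b/2) + C3*airybi(2^(2/3)*b/2), b)


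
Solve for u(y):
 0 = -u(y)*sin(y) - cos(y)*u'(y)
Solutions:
 u(y) = C1*cos(y)


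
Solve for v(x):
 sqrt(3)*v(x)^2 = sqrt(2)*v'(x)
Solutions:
 v(x) = -2/(C1 + sqrt(6)*x)


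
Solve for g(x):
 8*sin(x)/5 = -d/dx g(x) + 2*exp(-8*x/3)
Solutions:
 g(x) = C1 + 8*cos(x)/5 - 3*exp(-8*x/3)/4


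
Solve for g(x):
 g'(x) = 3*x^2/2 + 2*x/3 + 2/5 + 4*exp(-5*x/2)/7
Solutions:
 g(x) = C1 + x^3/2 + x^2/3 + 2*x/5 - 8*exp(-5*x/2)/35


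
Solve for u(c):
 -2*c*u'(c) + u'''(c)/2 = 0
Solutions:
 u(c) = C1 + Integral(C2*airyai(2^(2/3)*c) + C3*airybi(2^(2/3)*c), c)


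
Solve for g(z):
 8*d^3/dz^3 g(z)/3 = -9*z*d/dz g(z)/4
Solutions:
 g(z) = C1 + Integral(C2*airyai(-3*2^(1/3)*z/4) + C3*airybi(-3*2^(1/3)*z/4), z)


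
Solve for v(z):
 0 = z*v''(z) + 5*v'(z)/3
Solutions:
 v(z) = C1 + C2/z^(2/3)


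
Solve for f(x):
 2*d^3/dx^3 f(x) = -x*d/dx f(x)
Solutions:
 f(x) = C1 + Integral(C2*airyai(-2^(2/3)*x/2) + C3*airybi(-2^(2/3)*x/2), x)


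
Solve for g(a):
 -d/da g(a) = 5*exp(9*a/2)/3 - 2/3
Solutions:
 g(a) = C1 + 2*a/3 - 10*exp(9*a/2)/27


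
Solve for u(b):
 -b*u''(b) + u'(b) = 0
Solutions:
 u(b) = C1 + C2*b^2


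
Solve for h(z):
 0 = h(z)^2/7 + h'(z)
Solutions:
 h(z) = 7/(C1 + z)


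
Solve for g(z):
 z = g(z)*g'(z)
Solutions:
 g(z) = -sqrt(C1 + z^2)
 g(z) = sqrt(C1 + z^2)


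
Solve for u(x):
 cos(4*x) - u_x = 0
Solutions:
 u(x) = C1 + sin(4*x)/4


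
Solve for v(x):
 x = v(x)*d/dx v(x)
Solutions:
 v(x) = -sqrt(C1 + x^2)
 v(x) = sqrt(C1 + x^2)


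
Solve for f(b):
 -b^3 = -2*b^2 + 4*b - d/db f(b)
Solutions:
 f(b) = C1 + b^4/4 - 2*b^3/3 + 2*b^2


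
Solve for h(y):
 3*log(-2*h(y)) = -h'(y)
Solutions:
 Integral(1/(log(-_y) + log(2)), (_y, h(y)))/3 = C1 - y


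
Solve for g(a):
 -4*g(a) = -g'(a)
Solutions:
 g(a) = C1*exp(4*a)


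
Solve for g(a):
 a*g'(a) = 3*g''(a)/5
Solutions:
 g(a) = C1 + C2*erfi(sqrt(30)*a/6)


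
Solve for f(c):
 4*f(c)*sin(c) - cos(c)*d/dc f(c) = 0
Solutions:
 f(c) = C1/cos(c)^4


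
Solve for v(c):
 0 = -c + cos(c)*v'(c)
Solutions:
 v(c) = C1 + Integral(c/cos(c), c)


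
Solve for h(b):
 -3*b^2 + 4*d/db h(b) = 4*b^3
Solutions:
 h(b) = C1 + b^4/4 + b^3/4


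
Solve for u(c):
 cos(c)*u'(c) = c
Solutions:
 u(c) = C1 + Integral(c/cos(c), c)


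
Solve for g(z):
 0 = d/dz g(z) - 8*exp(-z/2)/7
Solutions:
 g(z) = C1 - 16*exp(-z/2)/7


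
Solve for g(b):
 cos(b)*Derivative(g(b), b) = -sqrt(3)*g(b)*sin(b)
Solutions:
 g(b) = C1*cos(b)^(sqrt(3))


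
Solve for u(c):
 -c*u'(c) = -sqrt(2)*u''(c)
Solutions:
 u(c) = C1 + C2*erfi(2^(1/4)*c/2)


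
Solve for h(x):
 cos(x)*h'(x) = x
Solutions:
 h(x) = C1 + Integral(x/cos(x), x)


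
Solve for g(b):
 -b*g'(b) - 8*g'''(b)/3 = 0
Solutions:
 g(b) = C1 + Integral(C2*airyai(-3^(1/3)*b/2) + C3*airybi(-3^(1/3)*b/2), b)


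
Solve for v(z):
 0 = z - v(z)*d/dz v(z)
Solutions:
 v(z) = -sqrt(C1 + z^2)
 v(z) = sqrt(C1 + z^2)


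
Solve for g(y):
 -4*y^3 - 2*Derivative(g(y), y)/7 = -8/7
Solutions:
 g(y) = C1 - 7*y^4/2 + 4*y


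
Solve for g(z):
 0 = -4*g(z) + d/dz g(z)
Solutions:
 g(z) = C1*exp(4*z)


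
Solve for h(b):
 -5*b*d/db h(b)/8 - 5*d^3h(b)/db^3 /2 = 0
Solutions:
 h(b) = C1 + Integral(C2*airyai(-2^(1/3)*b/2) + C3*airybi(-2^(1/3)*b/2), b)


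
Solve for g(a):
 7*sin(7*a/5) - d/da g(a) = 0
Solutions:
 g(a) = C1 - 5*cos(7*a/5)


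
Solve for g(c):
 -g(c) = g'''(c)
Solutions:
 g(c) = C3*exp(-c) + (C1*sin(sqrt(3)*c/2) + C2*cos(sqrt(3)*c/2))*exp(c/2)


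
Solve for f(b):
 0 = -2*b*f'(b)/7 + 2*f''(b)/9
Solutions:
 f(b) = C1 + C2*erfi(3*sqrt(14)*b/14)


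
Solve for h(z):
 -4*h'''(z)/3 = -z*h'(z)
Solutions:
 h(z) = C1 + Integral(C2*airyai(6^(1/3)*z/2) + C3*airybi(6^(1/3)*z/2), z)


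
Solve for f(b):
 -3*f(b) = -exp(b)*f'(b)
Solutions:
 f(b) = C1*exp(-3*exp(-b))


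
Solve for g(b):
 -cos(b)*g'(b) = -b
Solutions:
 g(b) = C1 + Integral(b/cos(b), b)


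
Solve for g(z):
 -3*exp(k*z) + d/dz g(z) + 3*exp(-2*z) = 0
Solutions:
 g(z) = C1 + 3*exp(-2*z)/2 + 3*exp(k*z)/k


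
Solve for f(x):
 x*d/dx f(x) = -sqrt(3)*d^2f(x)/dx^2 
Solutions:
 f(x) = C1 + C2*erf(sqrt(2)*3^(3/4)*x/6)


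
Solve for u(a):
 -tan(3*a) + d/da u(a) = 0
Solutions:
 u(a) = C1 - log(cos(3*a))/3


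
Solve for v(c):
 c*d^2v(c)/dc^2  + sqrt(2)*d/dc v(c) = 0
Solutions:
 v(c) = C1 + C2*c^(1 - sqrt(2))


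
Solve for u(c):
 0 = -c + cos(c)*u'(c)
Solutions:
 u(c) = C1 + Integral(c/cos(c), c)


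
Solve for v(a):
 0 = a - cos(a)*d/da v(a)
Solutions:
 v(a) = C1 + Integral(a/cos(a), a)


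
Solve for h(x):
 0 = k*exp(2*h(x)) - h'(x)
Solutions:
 h(x) = log(-sqrt(-1/(C1 + k*x))) - log(2)/2
 h(x) = log(-1/(C1 + k*x))/2 - log(2)/2


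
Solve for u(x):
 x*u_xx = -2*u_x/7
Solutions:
 u(x) = C1 + C2*x^(5/7)


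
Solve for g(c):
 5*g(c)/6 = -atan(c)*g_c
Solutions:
 g(c) = C1*exp(-5*Integral(1/atan(c), c)/6)


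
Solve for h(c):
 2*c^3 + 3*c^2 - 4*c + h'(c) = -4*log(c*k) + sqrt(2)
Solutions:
 h(c) = C1 - c^4/2 - c^3 + 2*c^2 - 4*c*log(c*k) + c*(sqrt(2) + 4)


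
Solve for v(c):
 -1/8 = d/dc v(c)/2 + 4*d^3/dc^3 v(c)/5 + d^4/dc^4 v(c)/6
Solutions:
 v(c) = C1 + C2*exp(c*(-32 + 128*2^(1/3)/(5*sqrt(36345) + 1399)^(1/3) + 2^(2/3)*(5*sqrt(36345) + 1399)^(1/3))/20)*sin(2^(1/3)*sqrt(3)*c*(-2^(1/3)*(5*sqrt(36345) + 1399)^(1/3) + 128/(5*sqrt(36345) + 1399)^(1/3))/20) + C3*exp(c*(-32 + 128*2^(1/3)/(5*sqrt(36345) + 1399)^(1/3) + 2^(2/3)*(5*sqrt(36345) + 1399)^(1/3))/20)*cos(2^(1/3)*sqrt(3)*c*(-2^(1/3)*(5*sqrt(36345) + 1399)^(1/3) + 128/(5*sqrt(36345) + 1399)^(1/3))/20) + C4*exp(-c*(128*2^(1/3)/(5*sqrt(36345) + 1399)^(1/3) + 16 + 2^(2/3)*(5*sqrt(36345) + 1399)^(1/3))/10) - c/4


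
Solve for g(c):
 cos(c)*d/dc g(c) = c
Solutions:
 g(c) = C1 + Integral(c/cos(c), c)


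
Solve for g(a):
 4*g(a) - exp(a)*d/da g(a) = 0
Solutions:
 g(a) = C1*exp(-4*exp(-a))


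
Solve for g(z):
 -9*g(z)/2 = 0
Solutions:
 g(z) = 0


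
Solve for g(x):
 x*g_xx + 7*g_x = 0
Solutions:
 g(x) = C1 + C2/x^6


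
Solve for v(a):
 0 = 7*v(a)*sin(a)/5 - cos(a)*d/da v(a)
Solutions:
 v(a) = C1/cos(a)^(7/5)


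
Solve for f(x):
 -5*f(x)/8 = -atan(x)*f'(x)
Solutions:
 f(x) = C1*exp(5*Integral(1/atan(x), x)/8)


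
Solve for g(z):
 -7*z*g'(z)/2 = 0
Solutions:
 g(z) = C1


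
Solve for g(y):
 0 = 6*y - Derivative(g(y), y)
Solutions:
 g(y) = C1 + 3*y^2


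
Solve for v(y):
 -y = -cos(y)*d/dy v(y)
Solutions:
 v(y) = C1 + Integral(y/cos(y), y)


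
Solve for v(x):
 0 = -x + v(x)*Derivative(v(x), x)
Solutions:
 v(x) = -sqrt(C1 + x^2)
 v(x) = sqrt(C1 + x^2)


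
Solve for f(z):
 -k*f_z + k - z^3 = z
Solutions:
 f(z) = C1 + z - z^4/(4*k) - z^2/(2*k)


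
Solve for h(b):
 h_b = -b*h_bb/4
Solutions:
 h(b) = C1 + C2/b^3


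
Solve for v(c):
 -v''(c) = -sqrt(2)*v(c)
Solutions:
 v(c) = C1*exp(-2^(1/4)*c) + C2*exp(2^(1/4)*c)


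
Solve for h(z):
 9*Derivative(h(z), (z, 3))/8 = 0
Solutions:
 h(z) = C1 + C2*z + C3*z^2


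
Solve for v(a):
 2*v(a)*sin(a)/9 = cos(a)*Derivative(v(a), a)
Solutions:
 v(a) = C1/cos(a)^(2/9)


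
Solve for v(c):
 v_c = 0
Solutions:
 v(c) = C1


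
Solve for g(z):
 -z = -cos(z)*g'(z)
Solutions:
 g(z) = C1 + Integral(z/cos(z), z)


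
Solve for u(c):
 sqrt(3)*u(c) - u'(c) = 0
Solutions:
 u(c) = C1*exp(sqrt(3)*c)


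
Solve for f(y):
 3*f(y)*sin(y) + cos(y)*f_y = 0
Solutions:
 f(y) = C1*cos(y)^3


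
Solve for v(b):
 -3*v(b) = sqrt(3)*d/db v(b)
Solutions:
 v(b) = C1*exp(-sqrt(3)*b)
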